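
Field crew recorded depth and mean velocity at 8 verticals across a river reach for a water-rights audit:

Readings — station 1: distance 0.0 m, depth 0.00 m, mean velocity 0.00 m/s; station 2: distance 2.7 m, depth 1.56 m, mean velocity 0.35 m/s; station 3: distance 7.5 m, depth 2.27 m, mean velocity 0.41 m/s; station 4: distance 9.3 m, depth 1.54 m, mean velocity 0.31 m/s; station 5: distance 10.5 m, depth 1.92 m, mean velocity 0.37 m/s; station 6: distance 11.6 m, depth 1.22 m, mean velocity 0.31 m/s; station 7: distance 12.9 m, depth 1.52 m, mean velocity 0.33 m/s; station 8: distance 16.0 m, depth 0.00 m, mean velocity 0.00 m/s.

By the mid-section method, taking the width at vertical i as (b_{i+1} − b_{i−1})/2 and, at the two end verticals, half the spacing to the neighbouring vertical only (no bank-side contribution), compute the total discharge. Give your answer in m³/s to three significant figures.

8.21 m³/s

w_2 = (7.5 − 0.0)/2 = 3.75 m; q_2 = 0.35 × 1.56 × 3.75 = 2.048 m³/s
w_3 = (9.3 − 2.7)/2 = 3.3 m; q_3 = 0.41 × 2.27 × 3.3 = 3.071 m³/s
w_4 = (10.5 − 7.5)/2 = 1.5 m; q_4 = 0.31 × 1.54 × 1.5 = 0.7161 m³/s
w_5 = (11.6 − 9.3)/2 = 1.15 m; q_5 = 0.37 × 1.92 × 1.15 = 0.8170 m³/s
w_6 = (12.9 − 10.5)/2 = 1.2 m; q_6 = 0.31 × 1.22 × 1.2 = 0.4538 m³/s
w_7 = (16.0 − 11.6)/2 = 2.2 m; q_7 = 0.33 × 1.52 × 2.2 = 1.104 m³/s
Stations 1, 8 contribute zero (depth or velocity is 0).
Q = Σ qᵢ = 8.209 m³/s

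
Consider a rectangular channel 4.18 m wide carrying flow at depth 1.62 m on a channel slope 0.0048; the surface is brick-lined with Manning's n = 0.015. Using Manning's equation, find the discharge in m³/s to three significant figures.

29.4 m³/s

A = b·y = 4.18 × 1.62 = 6.772 m²
P = b + 2y = 4.18 + 2×1.62 = 7.420 m
R = A/P = 6.772/7.420 = 0.9126 m
Q = (1/n)·A·R^(2/3)·S^(1/2) = (1/0.015) × 6.772 × 0.9126^(2/3) × 0.0048^(1/2) = 29.43 m³/s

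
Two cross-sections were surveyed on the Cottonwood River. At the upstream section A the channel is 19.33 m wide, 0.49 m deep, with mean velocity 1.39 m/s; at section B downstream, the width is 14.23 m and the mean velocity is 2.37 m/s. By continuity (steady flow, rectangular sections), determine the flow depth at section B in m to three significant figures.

0.390 m

Q = A₁V₁ = (19.33×0.49) × 1.39 = 13.17 m³/s
d₂ = Q/(b₂ V₂) = 13.17/(14.23×2.37) = 0.3904 m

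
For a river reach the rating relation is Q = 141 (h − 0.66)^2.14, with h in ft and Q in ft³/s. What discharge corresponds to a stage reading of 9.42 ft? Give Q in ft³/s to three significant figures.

14700 ft³/s

Q = 141 × (9.42 − 0.66)^2.14 = 141 × 8.76^2.14 = 14660 ft³/s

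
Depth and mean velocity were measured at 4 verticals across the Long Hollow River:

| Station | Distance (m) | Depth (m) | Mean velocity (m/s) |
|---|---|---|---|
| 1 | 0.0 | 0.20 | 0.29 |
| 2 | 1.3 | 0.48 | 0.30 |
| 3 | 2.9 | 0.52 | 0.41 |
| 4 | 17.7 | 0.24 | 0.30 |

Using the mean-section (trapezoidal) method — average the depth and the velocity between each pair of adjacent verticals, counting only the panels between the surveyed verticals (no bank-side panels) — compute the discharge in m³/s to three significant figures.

Panel 1-2: Δb = 1.3 m, d̄ = (0.20+0.48)/2 = 0.34, v̄ = (0.29+0.30)/2 = 0.295 → q = 1.3×0.34×0.295 = 0.1304 m³/s
Panel 2-3: Δb = 1.6 m, d̄ = (0.48+0.52)/2 = 0.5, v̄ = (0.30+0.41)/2 = 0.355 → q = 1.6×0.5×0.355 = 0.2840 m³/s
Panel 3-4: Δb = 14.8 m, d̄ = (0.52+0.24)/2 = 0.38, v̄ = (0.41+0.30)/2 = 0.355 → q = 14.8×0.38×0.355 = 1.997 m³/s
Q = Σ q = 2.411 m³/s

2.41 m³/s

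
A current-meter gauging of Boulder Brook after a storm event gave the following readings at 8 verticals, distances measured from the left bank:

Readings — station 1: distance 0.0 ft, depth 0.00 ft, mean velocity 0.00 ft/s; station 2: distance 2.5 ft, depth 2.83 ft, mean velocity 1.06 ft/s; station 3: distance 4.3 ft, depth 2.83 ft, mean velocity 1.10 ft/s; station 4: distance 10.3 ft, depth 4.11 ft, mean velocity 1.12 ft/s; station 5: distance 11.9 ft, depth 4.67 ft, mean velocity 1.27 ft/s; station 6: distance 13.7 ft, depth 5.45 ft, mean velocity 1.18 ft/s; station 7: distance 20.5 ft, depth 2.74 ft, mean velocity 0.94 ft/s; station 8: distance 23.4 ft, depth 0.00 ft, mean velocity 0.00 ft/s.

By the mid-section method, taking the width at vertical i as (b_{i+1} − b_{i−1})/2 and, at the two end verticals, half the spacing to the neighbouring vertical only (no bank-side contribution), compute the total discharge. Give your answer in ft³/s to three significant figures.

86.3 ft³/s

w_2 = (4.3 − 0.0)/2 = 2.15 ft; q_2 = 1.06 × 2.83 × 2.15 = 6.450 ft³/s
w_3 = (10.3 − 2.5)/2 = 3.9 ft; q_3 = 1.10 × 2.83 × 3.9 = 12.14 ft³/s
w_4 = (11.9 − 4.3)/2 = 3.8 ft; q_4 = 1.12 × 4.11 × 3.8 = 17.49 ft³/s
w_5 = (13.7 − 10.3)/2 = 1.7 ft; q_5 = 1.27 × 4.67 × 1.7 = 10.08 ft³/s
w_6 = (20.5 − 11.9)/2 = 4.3 ft; q_6 = 1.18 × 5.45 × 4.3 = 27.65 ft³/s
w_7 = (23.4 − 13.7)/2 = 4.85 ft; q_7 = 0.94 × 2.74 × 4.85 = 12.49 ft³/s
Stations 1, 8 contribute zero (depth or velocity is 0).
Q = Σ qᵢ = 86.31 ft³/s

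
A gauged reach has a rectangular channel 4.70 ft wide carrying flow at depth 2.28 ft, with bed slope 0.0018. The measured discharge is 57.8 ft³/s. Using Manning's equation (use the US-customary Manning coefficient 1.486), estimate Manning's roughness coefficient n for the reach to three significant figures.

A = b·y = 4.70 × 2.28 = 10.72 ft²
P = b + 2y = 4.70 + 2×2.28 = 9.260 ft
R = A/P = 10.72/9.260 = 1.157 ft
n = (1.486/Q)·A·R^(2/3)·S^(1/2) = (1.486/57.8) × 10.72 × 1.102 × 0.04243 = 0.01288

0.0129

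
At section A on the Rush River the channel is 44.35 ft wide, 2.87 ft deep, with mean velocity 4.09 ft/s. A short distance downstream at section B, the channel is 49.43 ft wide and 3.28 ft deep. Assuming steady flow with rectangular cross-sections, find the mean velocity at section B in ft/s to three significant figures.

3.21 ft/s

Q = A₁V₁ = (44.35×2.87) × 4.09 = 520.6 ft³/s
A₂ = 49.43 × 3.28 = 162.1 ft²
V₂ = Q/A₂ = 520.6/162.1 = 3.211 ft/s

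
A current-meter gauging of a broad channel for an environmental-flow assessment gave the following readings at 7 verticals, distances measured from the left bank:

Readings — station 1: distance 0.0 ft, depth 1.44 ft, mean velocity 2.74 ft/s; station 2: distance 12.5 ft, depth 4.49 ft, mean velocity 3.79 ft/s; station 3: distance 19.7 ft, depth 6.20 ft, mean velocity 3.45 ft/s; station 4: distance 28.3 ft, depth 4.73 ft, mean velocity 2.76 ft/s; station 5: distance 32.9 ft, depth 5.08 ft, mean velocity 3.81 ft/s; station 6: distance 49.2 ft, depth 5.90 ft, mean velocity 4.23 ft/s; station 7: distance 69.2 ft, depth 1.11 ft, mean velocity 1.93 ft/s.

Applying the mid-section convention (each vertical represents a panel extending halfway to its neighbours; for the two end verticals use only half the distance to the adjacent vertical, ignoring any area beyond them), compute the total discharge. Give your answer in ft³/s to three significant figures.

1120 ft³/s

w_1 = (12.5 − 0.0)/2 = 6.25 ft; q_1 = 2.74 × 1.44 × 6.25 = 24.66 ft³/s
w_2 = (19.7 − 0.0)/2 = 9.85 ft; q_2 = 3.79 × 4.49 × 9.85 = 167.6 ft³/s
w_3 = (28.3 − 12.5)/2 = 7.9 ft; q_3 = 3.45 × 6.20 × 7.9 = 169.0 ft³/s
w_4 = (32.9 − 19.7)/2 = 6.6 ft; q_4 = 2.76 × 4.73 × 6.6 = 86.16 ft³/s
w_5 = (49.2 − 28.3)/2 = 10.45 ft; q_5 = 3.81 × 5.08 × 10.45 = 202.3 ft³/s
w_6 = (69.2 − 32.9)/2 = 18.15 ft; q_6 = 4.23 × 5.90 × 18.15 = 453.0 ft³/s
w_7 = (69.2 − 49.2)/2 = 10 ft; q_7 = 1.93 × 1.11 × 10 = 21.42 ft³/s
Q = Σ qᵢ = 1124 ft³/s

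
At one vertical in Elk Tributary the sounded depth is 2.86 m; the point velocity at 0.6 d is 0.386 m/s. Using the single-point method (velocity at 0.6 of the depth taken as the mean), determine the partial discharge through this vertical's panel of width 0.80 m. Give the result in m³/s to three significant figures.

v̄ = v₀.₆ = 0.386 m/s
q = v̄ × d × w = 0.3860 × 2.86 × 0.80 = 0.8832 m³/s

0.883 m³/s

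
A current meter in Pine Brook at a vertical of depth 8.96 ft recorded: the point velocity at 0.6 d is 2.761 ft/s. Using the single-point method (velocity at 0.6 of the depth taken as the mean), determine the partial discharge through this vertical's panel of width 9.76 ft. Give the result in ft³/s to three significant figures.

v̄ = v₀.₆ = 2.761 ft/s
q = v̄ × d × w = 2.761 × 8.96 × 9.76 = 241.4 ft³/s

241 ft³/s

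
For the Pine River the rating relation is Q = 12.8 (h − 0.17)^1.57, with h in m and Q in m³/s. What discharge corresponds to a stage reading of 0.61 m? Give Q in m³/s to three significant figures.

Q = 12.8 × (0.61 − 0.17)^1.57 = 12.8 × 0.44^1.57 = 3.527 m³/s

3.53 m³/s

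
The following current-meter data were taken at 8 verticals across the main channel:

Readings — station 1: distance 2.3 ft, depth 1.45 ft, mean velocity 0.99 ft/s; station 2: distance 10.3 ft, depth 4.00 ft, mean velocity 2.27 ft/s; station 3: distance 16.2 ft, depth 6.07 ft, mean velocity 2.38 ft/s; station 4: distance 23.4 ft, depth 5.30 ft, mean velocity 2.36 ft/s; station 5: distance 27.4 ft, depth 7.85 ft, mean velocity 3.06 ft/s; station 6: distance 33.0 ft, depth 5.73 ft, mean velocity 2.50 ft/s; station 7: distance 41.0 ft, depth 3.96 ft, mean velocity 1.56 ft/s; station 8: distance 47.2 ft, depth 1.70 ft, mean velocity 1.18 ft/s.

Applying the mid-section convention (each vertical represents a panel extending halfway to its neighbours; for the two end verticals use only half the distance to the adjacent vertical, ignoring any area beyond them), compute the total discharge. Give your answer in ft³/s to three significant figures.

w_1 = (10.3 − 2.3)/2 = 4 ft; q_1 = 0.99 × 1.45 × 4 = 5.742 ft³/s
w_2 = (16.2 − 2.3)/2 = 6.95 ft; q_2 = 2.27 × 4.00 × 6.95 = 63.11 ft³/s
w_3 = (23.4 − 10.3)/2 = 6.55 ft; q_3 = 2.38 × 6.07 × 6.55 = 94.63 ft³/s
w_4 = (27.4 − 16.2)/2 = 5.6 ft; q_4 = 2.36 × 5.30 × 5.6 = 70.04 ft³/s
w_5 = (33.0 − 23.4)/2 = 4.8 ft; q_5 = 3.06 × 7.85 × 4.8 = 115.3 ft³/s
w_6 = (41.0 − 27.4)/2 = 6.8 ft; q_6 = 2.50 × 5.73 × 6.8 = 97.41 ft³/s
w_7 = (47.2 − 33.0)/2 = 7.1 ft; q_7 = 1.56 × 3.96 × 7.1 = 43.86 ft³/s
w_8 = (47.2 − 41.0)/2 = 3.1 ft; q_8 = 1.18 × 1.70 × 3.1 = 6.219 ft³/s
Q = Σ qᵢ = 496.3 ft³/s

496 ft³/s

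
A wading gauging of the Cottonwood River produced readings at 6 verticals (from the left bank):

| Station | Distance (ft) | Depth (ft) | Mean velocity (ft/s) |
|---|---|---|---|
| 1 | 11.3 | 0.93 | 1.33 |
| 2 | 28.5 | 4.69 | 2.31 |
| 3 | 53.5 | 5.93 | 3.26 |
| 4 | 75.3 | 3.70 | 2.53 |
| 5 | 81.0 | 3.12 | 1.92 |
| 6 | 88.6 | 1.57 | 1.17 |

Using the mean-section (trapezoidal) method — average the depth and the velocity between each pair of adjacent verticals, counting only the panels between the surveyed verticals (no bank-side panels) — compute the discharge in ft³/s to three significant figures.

832 ft³/s

Panel 1-2: Δb = 17.2 ft, d̄ = (0.93+4.69)/2 = 2.81, v̄ = (1.33+2.31)/2 = 1.82 → q = 17.2×2.81×1.82 = 87.96 ft³/s
Panel 2-3: Δb = 25 ft, d̄ = (4.69+5.93)/2 = 5.31, v̄ = (2.31+3.26)/2 = 2.785 → q = 25×5.31×2.785 = 369.7 ft³/s
Panel 3-4: Δb = 21.8 ft, d̄ = (5.93+3.70)/2 = 4.815, v̄ = (3.26+2.53)/2 = 2.895 → q = 21.8×4.815×2.895 = 303.9 ft³/s
Panel 4-5: Δb = 5.7 ft, d̄ = (3.70+3.12)/2 = 3.41, v̄ = (2.53+1.92)/2 = 2.225 → q = 5.7×3.41×2.225 = 43.25 ft³/s
Panel 5-6: Δb = 7.6 ft, d̄ = (3.12+1.57)/2 = 2.345, v̄ = (1.92+1.17)/2 = 1.545 → q = 7.6×2.345×1.545 = 27.53 ft³/s
Q = Σ q = 832.3 ft³/s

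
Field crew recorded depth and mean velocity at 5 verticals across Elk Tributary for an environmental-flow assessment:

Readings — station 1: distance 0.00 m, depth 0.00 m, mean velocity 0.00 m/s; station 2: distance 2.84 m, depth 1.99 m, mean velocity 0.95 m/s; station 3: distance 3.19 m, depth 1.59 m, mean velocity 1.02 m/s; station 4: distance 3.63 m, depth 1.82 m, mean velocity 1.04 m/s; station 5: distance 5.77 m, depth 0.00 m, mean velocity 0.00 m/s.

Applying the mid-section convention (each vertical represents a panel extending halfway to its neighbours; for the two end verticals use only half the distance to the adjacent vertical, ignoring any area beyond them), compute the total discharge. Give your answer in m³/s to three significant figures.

w_2 = (3.19 − 0.00)/2 = 1.595 m; q_2 = 0.95 × 1.99 × 1.595 = 3.015 m³/s
w_3 = (3.63 − 2.84)/2 = 0.395 m; q_3 = 1.02 × 1.59 × 0.395 = 0.6406 m³/s
w_4 = (5.77 − 3.19)/2 = 1.29 m; q_4 = 1.04 × 1.82 × 1.29 = 2.442 m³/s
Stations 1, 5 contribute zero (depth or velocity is 0).
Q = Σ qᵢ = 6.098 m³/s

6.10 m³/s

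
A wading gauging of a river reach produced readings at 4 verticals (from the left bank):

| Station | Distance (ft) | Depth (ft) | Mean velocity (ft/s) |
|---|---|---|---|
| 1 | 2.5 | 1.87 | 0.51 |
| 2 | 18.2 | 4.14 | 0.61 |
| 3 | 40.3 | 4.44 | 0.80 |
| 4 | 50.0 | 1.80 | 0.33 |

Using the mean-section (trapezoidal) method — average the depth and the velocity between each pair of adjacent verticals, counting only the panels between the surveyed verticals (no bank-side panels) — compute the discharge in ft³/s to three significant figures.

110 ft³/s

Panel 1-2: Δb = 15.7 ft, d̄ = (1.87+4.14)/2 = 3.005, v̄ = (0.51+0.61)/2 = 0.56 → q = 15.7×3.005×0.56 = 26.42 ft³/s
Panel 2-3: Δb = 22.1 ft, d̄ = (4.14+4.44)/2 = 4.29, v̄ = (0.61+0.80)/2 = 0.705 → q = 22.1×4.29×0.705 = 66.84 ft³/s
Panel 3-4: Δb = 9.7 ft, d̄ = (4.44+1.80)/2 = 3.12, v̄ = (0.80+0.33)/2 = 0.565 → q = 9.7×3.12×0.565 = 17.10 ft³/s
Q = Σ q = 110.4 ft³/s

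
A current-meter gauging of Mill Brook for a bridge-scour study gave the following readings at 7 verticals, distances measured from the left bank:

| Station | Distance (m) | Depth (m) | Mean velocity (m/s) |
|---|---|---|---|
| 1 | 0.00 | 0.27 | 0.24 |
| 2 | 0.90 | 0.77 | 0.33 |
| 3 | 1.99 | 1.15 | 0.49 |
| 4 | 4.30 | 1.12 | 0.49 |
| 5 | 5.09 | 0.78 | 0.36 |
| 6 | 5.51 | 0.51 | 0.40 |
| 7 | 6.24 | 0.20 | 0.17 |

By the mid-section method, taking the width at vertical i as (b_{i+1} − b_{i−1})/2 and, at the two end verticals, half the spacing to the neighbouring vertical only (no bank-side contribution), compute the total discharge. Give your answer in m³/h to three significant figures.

8600 m³/h

w_1 = (0.90 − 0.00)/2 = 0.45 m; q_1 = 0.24 × 0.27 × 0.45 = 0.02916 m³/s
w_2 = (1.99 − 0.00)/2 = 0.995 m; q_2 = 0.33 × 0.77 × 0.995 = 0.2528 m³/s
w_3 = (4.30 − 0.90)/2 = 1.7 m; q_3 = 0.49 × 1.15 × 1.7 = 0.9580 m³/s
w_4 = (5.09 − 1.99)/2 = 1.55 m; q_4 = 0.49 × 1.12 × 1.55 = 0.8506 m³/s
w_5 = (5.51 − 4.30)/2 = 0.605 m; q_5 = 0.36 × 0.78 × 0.605 = 0.1699 m³/s
w_6 = (6.24 − 5.09)/2 = 0.575 m; q_6 = 0.40 × 0.51 × 0.575 = 0.1173 m³/s
w_7 = (6.24 − 5.51)/2 = 0.365 m; q_7 = 0.17 × 0.20 × 0.365 = 0.01241 m³/s
Q = Σ qᵢ = 2.390 m³/s
= 2.390 × 3600 = 8605 m³/h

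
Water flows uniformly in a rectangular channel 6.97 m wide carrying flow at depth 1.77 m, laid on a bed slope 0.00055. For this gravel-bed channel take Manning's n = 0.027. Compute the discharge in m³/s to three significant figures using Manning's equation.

A = b·y = 6.97 × 1.77 = 12.34 m²
P = b + 2y = 6.97 + 2×1.77 = 10.51 m
R = A/P = 12.34/10.51 = 1.174 m
Q = (1/n)·A·R^(2/3)·S^(1/2) = (1/0.027) × 12.34 × 1.174^(2/3) × 0.00055^(1/2) = 11.92 m³/s

11.9 m³/s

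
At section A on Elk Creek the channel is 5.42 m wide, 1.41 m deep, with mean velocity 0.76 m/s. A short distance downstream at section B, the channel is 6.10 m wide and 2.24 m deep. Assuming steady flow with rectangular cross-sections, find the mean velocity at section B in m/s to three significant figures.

0.425 m/s

Q = A₁V₁ = (5.42×1.41) × 0.76 = 5.808 m³/s
A₂ = 6.10 × 2.24 = 13.66 m²
V₂ = Q/A₂ = 5.808/13.66 = 0.4251 m/s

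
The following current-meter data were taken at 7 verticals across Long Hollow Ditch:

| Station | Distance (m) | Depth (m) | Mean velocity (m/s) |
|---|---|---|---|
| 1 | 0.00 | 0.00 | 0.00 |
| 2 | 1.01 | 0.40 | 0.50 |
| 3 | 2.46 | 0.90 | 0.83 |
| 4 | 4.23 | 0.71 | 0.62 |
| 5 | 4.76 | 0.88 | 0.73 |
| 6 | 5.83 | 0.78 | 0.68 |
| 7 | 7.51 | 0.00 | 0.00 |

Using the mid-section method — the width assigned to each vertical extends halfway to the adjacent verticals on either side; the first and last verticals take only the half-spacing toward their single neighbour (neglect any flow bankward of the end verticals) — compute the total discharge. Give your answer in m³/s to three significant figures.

3.20 m³/s

w_2 = (2.46 − 0.00)/2 = 1.23 m; q_2 = 0.50 × 0.40 × 1.23 = 0.2460 m³/s
w_3 = (4.23 − 1.01)/2 = 1.61 m; q_3 = 0.83 × 0.90 × 1.61 = 1.203 m³/s
w_4 = (4.76 − 2.46)/2 = 1.15 m; q_4 = 0.62 × 0.71 × 1.15 = 0.5062 m³/s
w_5 = (5.83 − 4.23)/2 = 0.8 m; q_5 = 0.73 × 0.88 × 0.8 = 0.5139 m³/s
w_6 = (7.51 − 4.76)/2 = 1.375 m; q_6 = 0.68 × 0.78 × 1.375 = 0.7293 m³/s
Stations 1, 7 contribute zero (depth or velocity is 0).
Q = Σ qᵢ = 3.198 m³/s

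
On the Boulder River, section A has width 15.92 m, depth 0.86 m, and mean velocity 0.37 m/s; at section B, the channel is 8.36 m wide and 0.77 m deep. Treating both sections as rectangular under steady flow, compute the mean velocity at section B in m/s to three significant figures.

0.787 m/s

Q = A₁V₁ = (15.92×0.86) × 0.37 = 5.066 m³/s
A₂ = 8.36 × 0.77 = 6.437 m²
V₂ = Q/A₂ = 5.066/6.437 = 0.7869 m/s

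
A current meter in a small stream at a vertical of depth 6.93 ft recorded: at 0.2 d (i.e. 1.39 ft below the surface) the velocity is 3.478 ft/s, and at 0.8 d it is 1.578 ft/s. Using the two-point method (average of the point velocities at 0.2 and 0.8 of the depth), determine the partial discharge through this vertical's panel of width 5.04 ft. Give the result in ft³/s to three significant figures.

88.3 ft³/s

v̄ = (3.478 + 1.578) / 2 = 2.528 ft/s
q = v̄ × d × w = 2.528 × 6.93 × 5.04 = 88.30 ft³/s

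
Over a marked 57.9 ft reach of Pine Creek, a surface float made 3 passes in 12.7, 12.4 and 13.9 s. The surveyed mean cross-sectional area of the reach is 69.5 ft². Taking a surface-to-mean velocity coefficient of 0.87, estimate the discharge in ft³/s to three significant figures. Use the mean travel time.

269 ft³/s

t̄ = (12.7 + 12.4 + 13.9) / 3 = 13 s
v_surface = L / t̄ = 57.9 / 13 = 4.454 ft/s
v_mean = 0.87 × 4.454 = 3.875 ft/s
Q = A × v_mean = 69.5 × 3.875 = 269.3 ft³/s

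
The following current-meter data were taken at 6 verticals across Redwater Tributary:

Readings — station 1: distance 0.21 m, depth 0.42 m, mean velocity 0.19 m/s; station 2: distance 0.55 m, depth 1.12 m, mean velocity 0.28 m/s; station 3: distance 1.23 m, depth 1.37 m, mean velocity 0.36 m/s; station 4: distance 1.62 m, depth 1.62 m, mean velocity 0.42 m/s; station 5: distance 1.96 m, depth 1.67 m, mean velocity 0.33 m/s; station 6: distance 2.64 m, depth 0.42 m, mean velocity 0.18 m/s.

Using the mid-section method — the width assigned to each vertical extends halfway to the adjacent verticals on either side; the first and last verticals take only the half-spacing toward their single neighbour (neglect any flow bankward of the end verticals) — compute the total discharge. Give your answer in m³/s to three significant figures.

w_1 = (0.55 − 0.21)/2 = 0.17 m; q_1 = 0.19 × 0.42 × 0.17 = 0.01357 m³/s
w_2 = (1.23 − 0.21)/2 = 0.51 m; q_2 = 0.28 × 1.12 × 0.51 = 0.1599 m³/s
w_3 = (1.62 − 0.55)/2 = 0.535 m; q_3 = 0.36 × 1.37 × 0.535 = 0.2639 m³/s
w_4 = (1.96 − 1.23)/2 = 0.365 m; q_4 = 0.42 × 1.62 × 0.365 = 0.2483 m³/s
w_5 = (2.64 − 1.62)/2 = 0.51 m; q_5 = 0.33 × 1.67 × 0.51 = 0.2811 m³/s
w_6 = (2.64 − 1.96)/2 = 0.34 m; q_6 = 0.18 × 0.42 × 0.34 = 0.02570 m³/s
Q = Σ qᵢ = 0.9925 m³/s

0.992 m³/s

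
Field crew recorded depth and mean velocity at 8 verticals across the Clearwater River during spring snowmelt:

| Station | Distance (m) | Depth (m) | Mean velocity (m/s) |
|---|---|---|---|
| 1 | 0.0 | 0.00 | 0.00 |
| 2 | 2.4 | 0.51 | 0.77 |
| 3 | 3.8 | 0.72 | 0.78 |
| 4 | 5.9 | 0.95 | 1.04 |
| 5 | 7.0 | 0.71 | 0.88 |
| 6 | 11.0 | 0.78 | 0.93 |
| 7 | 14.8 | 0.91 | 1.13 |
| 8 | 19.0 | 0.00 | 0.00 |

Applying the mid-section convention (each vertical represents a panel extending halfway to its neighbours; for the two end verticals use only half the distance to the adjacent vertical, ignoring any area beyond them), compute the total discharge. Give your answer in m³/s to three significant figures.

w_2 = (3.8 − 0.0)/2 = 1.9 m; q_2 = 0.77 × 0.51 × 1.9 = 0.7461 m³/s
w_3 = (5.9 − 2.4)/2 = 1.75 m; q_3 = 0.78 × 0.72 × 1.75 = 0.9828 m³/s
w_4 = (7.0 − 3.8)/2 = 1.6 m; q_4 = 1.04 × 0.95 × 1.6 = 1.581 m³/s
w_5 = (11.0 − 5.9)/2 = 2.55 m; q_5 = 0.88 × 0.71 × 2.55 = 1.593 m³/s
w_6 = (14.8 − 7.0)/2 = 3.9 m; q_6 = 0.93 × 0.78 × 3.9 = 2.829 m³/s
w_7 = (19.0 − 11.0)/2 = 4 m; q_7 = 1.13 × 0.91 × 4 = 4.113 m³/s
Stations 1, 8 contribute zero (depth or velocity is 0).
Q = Σ qᵢ = 11.85 m³/s

11.8 m³/s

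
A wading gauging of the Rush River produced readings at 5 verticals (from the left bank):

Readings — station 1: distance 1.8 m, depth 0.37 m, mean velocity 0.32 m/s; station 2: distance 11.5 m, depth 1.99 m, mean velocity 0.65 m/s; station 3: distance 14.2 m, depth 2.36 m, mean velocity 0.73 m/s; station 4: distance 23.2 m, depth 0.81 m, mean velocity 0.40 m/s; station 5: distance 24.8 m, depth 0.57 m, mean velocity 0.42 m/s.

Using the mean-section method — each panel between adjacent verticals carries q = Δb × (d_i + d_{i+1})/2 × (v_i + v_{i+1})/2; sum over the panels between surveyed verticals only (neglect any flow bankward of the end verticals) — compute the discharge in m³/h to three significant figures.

65200 m³/h

Panel 1-2: Δb = 9.7 m, d̄ = (0.37+1.99)/2 = 1.18, v̄ = (0.32+0.65)/2 = 0.485 → q = 9.7×1.18×0.485 = 5.551 m³/s
Panel 2-3: Δb = 2.7 m, d̄ = (1.99+2.36)/2 = 2.175, v̄ = (0.65+0.73)/2 = 0.69 → q = 2.7×2.175×0.69 = 4.052 m³/s
Panel 3-4: Δb = 9 m, d̄ = (2.36+0.81)/2 = 1.585, v̄ = (0.73+0.40)/2 = 0.565 → q = 9×1.585×0.565 = 8.060 m³/s
Panel 4-5: Δb = 1.6 m, d̄ = (0.81+0.57)/2 = 0.69, v̄ = (0.40+0.42)/2 = 0.41 → q = 1.6×0.69×0.41 = 0.4526 m³/s
Q = Σ q = 18.12 m³/s
= 18.12 × 3600 = 65220 m³/h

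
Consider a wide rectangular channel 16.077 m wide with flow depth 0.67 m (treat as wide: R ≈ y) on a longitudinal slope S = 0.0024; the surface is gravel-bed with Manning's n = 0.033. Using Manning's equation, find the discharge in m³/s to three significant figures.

A = b·y = 16.077 × 0.67 = 10.77 m²
Wide channel: R ≈ y = 0.67 m
Q = (1/n)·A·R^(2/3)·S^(1/2) = (1/0.033) × 10.77 × 0.6700^(2/3) × 0.0024^(1/2) = 12.24 m³/s

12.2 m³/s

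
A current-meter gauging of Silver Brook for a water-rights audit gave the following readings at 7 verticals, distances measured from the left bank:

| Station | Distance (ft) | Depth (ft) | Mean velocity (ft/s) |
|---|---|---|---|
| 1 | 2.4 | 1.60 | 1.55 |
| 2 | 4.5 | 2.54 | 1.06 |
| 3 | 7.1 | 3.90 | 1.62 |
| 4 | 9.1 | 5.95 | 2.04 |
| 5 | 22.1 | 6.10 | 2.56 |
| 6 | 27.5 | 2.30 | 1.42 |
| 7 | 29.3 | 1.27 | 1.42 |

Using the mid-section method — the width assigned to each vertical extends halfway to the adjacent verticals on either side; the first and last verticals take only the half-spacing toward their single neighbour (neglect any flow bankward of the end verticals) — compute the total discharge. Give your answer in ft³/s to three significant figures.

272 ft³/s

w_1 = (4.5 − 2.4)/2 = 1.05 ft; q_1 = 1.55 × 1.60 × 1.05 = 2.604 ft³/s
w_2 = (7.1 − 2.4)/2 = 2.35 ft; q_2 = 1.06 × 2.54 × 2.35 = 6.327 ft³/s
w_3 = (9.1 − 4.5)/2 = 2.3 ft; q_3 = 1.62 × 3.90 × 2.3 = 14.53 ft³/s
w_4 = (22.1 − 7.1)/2 = 7.5 ft; q_4 = 2.04 × 5.95 × 7.5 = 91.04 ft³/s
w_5 = (27.5 − 9.1)/2 = 9.2 ft; q_5 = 2.56 × 6.10 × 9.2 = 143.7 ft³/s
w_6 = (29.3 − 22.1)/2 = 3.6 ft; q_6 = 1.42 × 2.30 × 3.6 = 11.76 ft³/s
w_7 = (29.3 − 27.5)/2 = 0.9 ft; q_7 = 1.42 × 1.27 × 0.9 = 1.623 ft³/s
Q = Σ qᵢ = 271.5 ft³/s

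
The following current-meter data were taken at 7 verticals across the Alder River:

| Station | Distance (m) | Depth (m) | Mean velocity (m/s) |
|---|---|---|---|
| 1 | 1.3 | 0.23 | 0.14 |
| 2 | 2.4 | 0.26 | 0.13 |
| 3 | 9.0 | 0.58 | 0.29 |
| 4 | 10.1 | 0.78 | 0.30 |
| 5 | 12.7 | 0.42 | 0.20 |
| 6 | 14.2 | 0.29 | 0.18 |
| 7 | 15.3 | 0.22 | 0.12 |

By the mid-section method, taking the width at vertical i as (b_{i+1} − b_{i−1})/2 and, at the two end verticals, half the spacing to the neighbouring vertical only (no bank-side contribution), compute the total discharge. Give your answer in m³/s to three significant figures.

1.48 m³/s

w_1 = (2.4 − 1.3)/2 = 0.55 m; q_1 = 0.14 × 0.23 × 0.55 = 0.01771 m³/s
w_2 = (9.0 − 1.3)/2 = 3.85 m; q_2 = 0.13 × 0.26 × 3.85 = 0.1301 m³/s
w_3 = (10.1 − 2.4)/2 = 3.85 m; q_3 = 0.29 × 0.58 × 3.85 = 0.6476 m³/s
w_4 = (12.7 − 9.0)/2 = 1.85 m; q_4 = 0.30 × 0.78 × 1.85 = 0.4329 m³/s
w_5 = (14.2 − 10.1)/2 = 2.05 m; q_5 = 0.20 × 0.42 × 2.05 = 0.1722 m³/s
w_6 = (15.3 − 12.7)/2 = 1.3 m; q_6 = 0.18 × 0.29 × 1.3 = 0.06786 m³/s
w_7 = (15.3 − 14.2)/2 = 0.55 m; q_7 = 0.12 × 0.22 × 0.55 = 0.01452 m³/s
Q = Σ qᵢ = 1.483 m³/s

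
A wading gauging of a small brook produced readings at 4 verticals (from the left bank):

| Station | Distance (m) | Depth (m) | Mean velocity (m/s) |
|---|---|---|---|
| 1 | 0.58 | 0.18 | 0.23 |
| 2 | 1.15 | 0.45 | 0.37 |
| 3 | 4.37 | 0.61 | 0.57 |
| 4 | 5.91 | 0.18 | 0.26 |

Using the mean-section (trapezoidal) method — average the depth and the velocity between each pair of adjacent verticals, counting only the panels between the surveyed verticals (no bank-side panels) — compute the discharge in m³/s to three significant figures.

1.11 m³/s

Panel 1-2: Δb = 0.57 m, d̄ = (0.18+0.45)/2 = 0.315, v̄ = (0.23+0.37)/2 = 0.3 → q = 0.57×0.315×0.3 = 0.05387 m³/s
Panel 2-3: Δb = 3.22 m, d̄ = (0.45+0.61)/2 = 0.53, v̄ = (0.37+0.57)/2 = 0.47 → q = 3.22×0.53×0.47 = 0.8021 m³/s
Panel 3-4: Δb = 1.54 m, d̄ = (0.61+0.18)/2 = 0.395, v̄ = (0.57+0.26)/2 = 0.415 → q = 1.54×0.395×0.415 = 0.2524 m³/s
Q = Σ q = 1.108 m³/s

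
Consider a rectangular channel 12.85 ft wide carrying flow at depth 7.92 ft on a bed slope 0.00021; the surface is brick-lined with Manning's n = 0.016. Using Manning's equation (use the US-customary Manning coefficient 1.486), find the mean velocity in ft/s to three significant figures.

A = b·y = 12.85 × 7.92 = 101.8 ft²
P = b + 2y = 12.85 + 2×7.92 = 28.69 ft
R = A/P = 101.8/28.69 = 3.547 ft
Q = (1.486/n)·A·R^(2/3)·S^(1/2) = (1.486/0.016) × 101.8 × 3.547^(2/3) × 0.00021^(1/2) = 318.6 ft³/s
V = Q/A = 318.6/101.8 = 3.130 ft/s

3.13 ft/s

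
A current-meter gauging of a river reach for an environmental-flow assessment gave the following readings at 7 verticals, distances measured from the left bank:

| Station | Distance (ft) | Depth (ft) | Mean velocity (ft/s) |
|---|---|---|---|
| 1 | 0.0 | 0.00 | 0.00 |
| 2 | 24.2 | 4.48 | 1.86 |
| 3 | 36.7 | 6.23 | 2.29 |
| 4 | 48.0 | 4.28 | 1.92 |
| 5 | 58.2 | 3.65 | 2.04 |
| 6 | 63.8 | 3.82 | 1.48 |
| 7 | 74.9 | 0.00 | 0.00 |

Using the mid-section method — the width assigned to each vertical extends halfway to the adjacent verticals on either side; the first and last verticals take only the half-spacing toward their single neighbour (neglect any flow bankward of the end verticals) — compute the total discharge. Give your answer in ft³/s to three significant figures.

w_2 = (36.7 − 0.0)/2 = 18.35 ft; q_2 = 1.86 × 4.48 × 18.35 = 152.9 ft³/s
w_3 = (48.0 − 24.2)/2 = 11.9 ft; q_3 = 2.29 × 6.23 × 11.9 = 169.8 ft³/s
w_4 = (58.2 − 36.7)/2 = 10.75 ft; q_4 = 1.92 × 4.28 × 10.75 = 88.34 ft³/s
w_5 = (63.8 − 48.0)/2 = 7.9 ft; q_5 = 2.04 × 3.65 × 7.9 = 58.82 ft³/s
w_6 = (74.9 − 58.2)/2 = 8.35 ft; q_6 = 1.48 × 3.82 × 8.35 = 47.21 ft³/s
Stations 1, 7 contribute zero (depth or velocity is 0).
Q = Σ qᵢ = 517.1 ft³/s

517 ft³/s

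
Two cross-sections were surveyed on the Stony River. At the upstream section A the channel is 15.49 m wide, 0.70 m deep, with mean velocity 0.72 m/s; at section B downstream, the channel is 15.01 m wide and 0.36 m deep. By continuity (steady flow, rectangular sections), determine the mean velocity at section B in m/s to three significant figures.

1.44 m/s

Q = A₁V₁ = (15.49×0.70) × 0.72 = 7.807 m³/s
A₂ = 15.01 × 0.36 = 5.404 m²
V₂ = Q/A₂ = 7.807/5.404 = 1.445 m/s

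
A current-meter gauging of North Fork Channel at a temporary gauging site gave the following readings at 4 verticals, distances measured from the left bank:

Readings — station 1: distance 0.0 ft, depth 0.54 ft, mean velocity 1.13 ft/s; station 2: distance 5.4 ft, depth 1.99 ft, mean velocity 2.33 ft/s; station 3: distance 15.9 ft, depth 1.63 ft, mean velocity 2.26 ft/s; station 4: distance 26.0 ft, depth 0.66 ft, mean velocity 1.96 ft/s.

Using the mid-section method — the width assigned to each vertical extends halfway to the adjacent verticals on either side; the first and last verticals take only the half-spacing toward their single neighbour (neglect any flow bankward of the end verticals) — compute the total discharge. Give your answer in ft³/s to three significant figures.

83.0 ft³/s

w_1 = (5.4 − 0.0)/2 = 2.7 ft; q_1 = 1.13 × 0.54 × 2.7 = 1.648 ft³/s
w_2 = (15.9 − 0.0)/2 = 7.95 ft; q_2 = 2.33 × 1.99 × 7.95 = 36.86 ft³/s
w_3 = (26.0 − 5.4)/2 = 10.3 ft; q_3 = 2.26 × 1.63 × 10.3 = 37.94 ft³/s
w_4 = (26.0 − 15.9)/2 = 5.05 ft; q_4 = 1.96 × 0.66 × 5.05 = 6.533 ft³/s
Q = Σ qᵢ = 82.99 ft³/s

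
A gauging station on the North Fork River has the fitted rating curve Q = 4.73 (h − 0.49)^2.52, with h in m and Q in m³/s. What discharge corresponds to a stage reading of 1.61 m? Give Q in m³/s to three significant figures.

Q = 4.73 × (1.61 − 0.49)^2.52 = 4.73 × 1.12^2.52 = 6.293 m³/s

6.29 m³/s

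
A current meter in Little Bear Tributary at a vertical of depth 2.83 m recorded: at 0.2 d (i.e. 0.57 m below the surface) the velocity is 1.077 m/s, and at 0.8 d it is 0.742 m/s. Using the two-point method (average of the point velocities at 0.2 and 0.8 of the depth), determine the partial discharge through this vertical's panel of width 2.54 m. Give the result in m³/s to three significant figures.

6.54 m³/s

v̄ = (1.077 + 0.742) / 2 = 0.9095 m/s
q = v̄ × d × w = 0.9095 × 2.83 × 2.54 = 6.538 m³/s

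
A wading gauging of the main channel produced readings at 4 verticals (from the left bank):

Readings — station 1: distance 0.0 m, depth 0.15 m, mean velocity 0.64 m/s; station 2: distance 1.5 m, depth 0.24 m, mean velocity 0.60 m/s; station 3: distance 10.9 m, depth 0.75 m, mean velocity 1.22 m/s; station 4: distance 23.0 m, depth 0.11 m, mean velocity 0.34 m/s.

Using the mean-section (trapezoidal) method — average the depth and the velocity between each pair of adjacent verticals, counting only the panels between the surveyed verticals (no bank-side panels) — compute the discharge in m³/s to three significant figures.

Panel 1-2: Δb = 1.5 m, d̄ = (0.15+0.24)/2 = 0.195, v̄ = (0.64+0.60)/2 = 0.62 → q = 1.5×0.195×0.62 = 0.1814 m³/s
Panel 2-3: Δb = 9.4 m, d̄ = (0.24+0.75)/2 = 0.495, v̄ = (0.60+1.22)/2 = 0.91 → q = 9.4×0.495×0.91 = 4.234 m³/s
Panel 3-4: Δb = 12.1 m, d̄ = (0.75+0.11)/2 = 0.43, v̄ = (1.22+0.34)/2 = 0.78 → q = 12.1×0.43×0.78 = 4.058 m³/s
Q = Σ q = 8.474 m³/s

8.47 m³/s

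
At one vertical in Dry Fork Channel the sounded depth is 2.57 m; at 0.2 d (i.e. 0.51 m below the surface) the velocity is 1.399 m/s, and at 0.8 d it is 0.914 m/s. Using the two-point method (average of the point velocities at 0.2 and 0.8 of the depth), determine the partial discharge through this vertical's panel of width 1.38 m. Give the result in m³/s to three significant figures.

v̄ = (1.399 + 0.914) / 2 = 1.157 m/s
q = v̄ × d × w = 1.157 × 2.57 × 1.38 = 4.102 m³/s

4.10 m³/s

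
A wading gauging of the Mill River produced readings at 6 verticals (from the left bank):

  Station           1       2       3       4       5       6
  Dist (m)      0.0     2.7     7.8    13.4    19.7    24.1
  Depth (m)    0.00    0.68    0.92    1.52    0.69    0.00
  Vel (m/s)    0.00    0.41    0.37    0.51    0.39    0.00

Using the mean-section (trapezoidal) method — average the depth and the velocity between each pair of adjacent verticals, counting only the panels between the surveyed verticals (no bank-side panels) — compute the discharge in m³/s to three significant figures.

Panel 1-2: Δb = 2.7 m, d̄ = (0.00+0.68)/2 = 0.34, v̄ = (0.00+0.41)/2 = 0.205 → q = 2.7×0.34×0.205 = 0.1882 m³/s
Panel 2-3: Δb = 5.1 m, d̄ = (0.68+0.92)/2 = 0.8, v̄ = (0.41+0.37)/2 = 0.39 → q = 5.1×0.8×0.39 = 1.591 m³/s
Panel 3-4: Δb = 5.6 m, d̄ = (0.92+1.52)/2 = 1.22, v̄ = (0.37+0.51)/2 = 0.44 → q = 5.6×1.22×0.44 = 3.006 m³/s
Panel 4-5: Δb = 6.3 m, d̄ = (1.52+0.69)/2 = 1.105, v̄ = (0.51+0.39)/2 = 0.45 → q = 6.3×1.105×0.45 = 3.133 m³/s
Panel 5-6: Δb = 4.4 m, d̄ = (0.69+0.00)/2 = 0.345, v̄ = (0.39+0.00)/2 = 0.195 → q = 4.4×0.345×0.195 = 0.2960 m³/s
Q = Σ q = 8.214 m³/s

8.21 m³/s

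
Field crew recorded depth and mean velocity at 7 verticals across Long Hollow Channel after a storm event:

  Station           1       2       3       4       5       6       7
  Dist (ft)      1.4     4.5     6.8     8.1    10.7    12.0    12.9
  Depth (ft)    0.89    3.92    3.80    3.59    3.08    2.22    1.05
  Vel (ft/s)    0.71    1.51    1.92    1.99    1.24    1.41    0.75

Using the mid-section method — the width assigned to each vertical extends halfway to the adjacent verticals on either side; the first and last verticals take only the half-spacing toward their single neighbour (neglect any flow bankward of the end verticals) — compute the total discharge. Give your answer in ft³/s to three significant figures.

55.3 ft³/s

w_1 = (4.5 − 1.4)/2 = 1.55 ft; q_1 = 0.71 × 0.89 × 1.55 = 0.9794 ft³/s
w_2 = (6.8 − 1.4)/2 = 2.7 ft; q_2 = 1.51 × 3.92 × 2.7 = 15.98 ft³/s
w_3 = (8.1 − 4.5)/2 = 1.8 ft; q_3 = 1.92 × 3.80 × 1.8 = 13.13 ft³/s
w_4 = (10.7 − 6.8)/2 = 1.95 ft; q_4 = 1.99 × 3.59 × 1.95 = 13.93 ft³/s
w_5 = (12.0 − 8.1)/2 = 1.95 ft; q_5 = 1.24 × 3.08 × 1.95 = 7.447 ft³/s
w_6 = (12.9 − 10.7)/2 = 1.1 ft; q_6 = 1.41 × 2.22 × 1.1 = 3.443 ft³/s
w_7 = (12.9 − 12.0)/2 = 0.45 ft; q_7 = 0.75 × 1.05 × 0.45 = 0.3544 ft³/s
Q = Σ qᵢ = 55.27 ft³/s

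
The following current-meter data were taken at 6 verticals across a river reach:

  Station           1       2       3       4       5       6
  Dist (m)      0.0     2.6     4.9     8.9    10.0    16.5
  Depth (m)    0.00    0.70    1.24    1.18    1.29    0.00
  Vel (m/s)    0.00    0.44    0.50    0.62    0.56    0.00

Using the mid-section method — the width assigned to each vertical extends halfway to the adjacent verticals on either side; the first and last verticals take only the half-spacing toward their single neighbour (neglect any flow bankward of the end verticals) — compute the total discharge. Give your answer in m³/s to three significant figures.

7.32 m³/s

w_2 = (4.9 − 0.0)/2 = 2.45 m; q_2 = 0.44 × 0.70 × 2.45 = 0.7546 m³/s
w_3 = (8.9 − 2.6)/2 = 3.15 m; q_3 = 0.50 × 1.24 × 3.15 = 1.953 m³/s
w_4 = (10.0 − 4.9)/2 = 2.55 m; q_4 = 0.62 × 1.18 × 2.55 = 1.866 m³/s
w_5 = (16.5 − 8.9)/2 = 3.8 m; q_5 = 0.56 × 1.29 × 3.8 = 2.745 m³/s
Stations 1, 6 contribute zero (depth or velocity is 0).
Q = Σ qᵢ = 7.318 m³/s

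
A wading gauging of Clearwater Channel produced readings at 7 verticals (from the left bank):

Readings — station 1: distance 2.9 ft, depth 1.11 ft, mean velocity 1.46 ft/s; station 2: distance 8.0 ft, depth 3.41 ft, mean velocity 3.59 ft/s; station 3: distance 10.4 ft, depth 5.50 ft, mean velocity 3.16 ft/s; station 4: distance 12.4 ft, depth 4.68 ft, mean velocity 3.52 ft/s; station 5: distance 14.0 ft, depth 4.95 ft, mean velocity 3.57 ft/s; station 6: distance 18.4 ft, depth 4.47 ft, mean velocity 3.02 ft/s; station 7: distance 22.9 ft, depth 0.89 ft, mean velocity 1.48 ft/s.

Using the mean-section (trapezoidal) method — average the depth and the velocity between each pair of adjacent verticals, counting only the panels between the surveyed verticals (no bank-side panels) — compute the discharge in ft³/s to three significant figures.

222 ft³/s

Panel 1-2: Δb = 5.1 ft, d̄ = (1.11+3.41)/2 = 2.26, v̄ = (1.46+3.59)/2 = 2.525 → q = 5.1×2.26×2.525 = 29.10 ft³/s
Panel 2-3: Δb = 2.4 ft, d̄ = (3.41+5.50)/2 = 4.455, v̄ = (3.59+3.16)/2 = 3.375 → q = 2.4×4.455×3.375 = 36.09 ft³/s
Panel 3-4: Δb = 2 ft, d̄ = (5.50+4.68)/2 = 5.09, v̄ = (3.16+3.52)/2 = 3.34 → q = 2×5.09×3.34 = 34.00 ft³/s
Panel 4-5: Δb = 1.6 ft, d̄ = (4.68+4.95)/2 = 4.815, v̄ = (3.52+3.57)/2 = 3.545 → q = 1.6×4.815×3.545 = 27.31 ft³/s
Panel 5-6: Δb = 4.4 ft, d̄ = (4.95+4.47)/2 = 4.71, v̄ = (3.57+3.02)/2 = 3.295 → q = 4.4×4.71×3.295 = 68.29 ft³/s
Panel 6-7: Δb = 4.5 ft, d̄ = (4.47+0.89)/2 = 2.68, v̄ = (3.02+1.48)/2 = 2.25 → q = 4.5×2.68×2.25 = 27.14 ft³/s
Q = Σ q = 221.9 ft³/s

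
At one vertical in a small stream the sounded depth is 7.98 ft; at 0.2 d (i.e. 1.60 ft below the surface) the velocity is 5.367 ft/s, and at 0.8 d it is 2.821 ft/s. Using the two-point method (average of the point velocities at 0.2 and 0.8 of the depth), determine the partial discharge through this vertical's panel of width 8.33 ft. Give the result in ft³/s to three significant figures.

272 ft³/s

v̄ = (5.367 + 2.821) / 2 = 4.094 ft/s
q = v̄ × d × w = 4.094 × 7.98 × 8.33 = 272.1 ft³/s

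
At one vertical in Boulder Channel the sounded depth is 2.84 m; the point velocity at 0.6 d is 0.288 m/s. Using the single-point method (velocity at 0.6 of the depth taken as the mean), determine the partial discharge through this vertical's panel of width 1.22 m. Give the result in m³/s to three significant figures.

0.998 m³/s

v̄ = v₀.₆ = 0.288 m/s
q = v̄ × d × w = 0.2880 × 2.84 × 1.22 = 0.9979 m³/s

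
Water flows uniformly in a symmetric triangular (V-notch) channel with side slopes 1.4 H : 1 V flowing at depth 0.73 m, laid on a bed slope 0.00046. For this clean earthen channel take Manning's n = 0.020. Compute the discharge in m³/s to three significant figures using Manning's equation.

0.356 m³/s

A = z·y² = 1.4×0.73² = 0.7461 m²
P = 2y√(1+z²) = 2×0.73×√(1+1.4²) = 2.512 m
R = A/P = 0.7461/2.512 = 0.2970 m
Q = (1/n)·A·R^(2/3)·S^(1/2) = (1/0.020) × 0.7461 × 0.2970^(2/3) × 0.00046^(1/2) = 0.3562 m³/s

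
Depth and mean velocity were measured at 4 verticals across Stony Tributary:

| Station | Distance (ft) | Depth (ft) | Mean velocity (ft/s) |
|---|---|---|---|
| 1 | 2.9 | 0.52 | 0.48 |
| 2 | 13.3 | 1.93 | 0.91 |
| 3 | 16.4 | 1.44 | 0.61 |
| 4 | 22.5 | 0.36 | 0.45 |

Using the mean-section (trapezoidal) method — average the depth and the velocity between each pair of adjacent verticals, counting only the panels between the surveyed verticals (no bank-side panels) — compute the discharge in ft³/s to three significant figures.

Panel 1-2: Δb = 10.4 ft, d̄ = (0.52+1.93)/2 = 1.225, v̄ = (0.48+0.91)/2 = 0.695 → q = 10.4×1.225×0.695 = 8.854 ft³/s
Panel 2-3: Δb = 3.1 ft, d̄ = (1.93+1.44)/2 = 1.685, v̄ = (0.91+0.61)/2 = 0.76 → q = 3.1×1.685×0.76 = 3.970 ft³/s
Panel 3-4: Δb = 6.1 ft, d̄ = (1.44+0.36)/2 = 0.9, v̄ = (0.61+0.45)/2 = 0.53 → q = 6.1×0.9×0.53 = 2.910 ft³/s
Q = Σ q = 15.73 ft³/s

15.7 ft³/s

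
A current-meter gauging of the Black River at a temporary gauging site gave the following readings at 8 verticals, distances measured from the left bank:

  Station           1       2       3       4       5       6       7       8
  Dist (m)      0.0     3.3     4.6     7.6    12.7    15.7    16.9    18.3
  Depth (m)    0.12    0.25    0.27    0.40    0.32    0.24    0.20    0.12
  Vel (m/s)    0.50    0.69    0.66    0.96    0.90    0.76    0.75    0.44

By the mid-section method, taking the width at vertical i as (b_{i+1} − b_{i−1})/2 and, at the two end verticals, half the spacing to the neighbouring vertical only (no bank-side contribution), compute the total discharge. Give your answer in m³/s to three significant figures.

4.22 m³/s

w_1 = (3.3 − 0.0)/2 = 1.65 m; q_1 = 0.50 × 0.12 × 1.65 = 0.09900 m³/s
w_2 = (4.6 − 0.0)/2 = 2.3 m; q_2 = 0.69 × 0.25 × 2.3 = 0.3968 m³/s
w_3 = (7.6 − 3.3)/2 = 2.15 m; q_3 = 0.66 × 0.27 × 2.15 = 0.3831 m³/s
w_4 = (12.7 − 4.6)/2 = 4.05 m; q_4 = 0.96 × 0.40 × 4.05 = 1.555 m³/s
w_5 = (15.7 − 7.6)/2 = 4.05 m; q_5 = 0.90 × 0.32 × 4.05 = 1.166 m³/s
w_6 = (16.9 − 12.7)/2 = 2.1 m; q_6 = 0.76 × 0.24 × 2.1 = 0.3830 m³/s
w_7 = (18.3 − 15.7)/2 = 1.3 m; q_7 = 0.75 × 0.20 × 1.3 = 0.1950 m³/s
w_8 = (18.3 − 16.9)/2 = 0.7 m; q_8 = 0.44 × 0.12 × 0.7 = 0.03696 m³/s
Q = Σ qᵢ = 4.215 m³/s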